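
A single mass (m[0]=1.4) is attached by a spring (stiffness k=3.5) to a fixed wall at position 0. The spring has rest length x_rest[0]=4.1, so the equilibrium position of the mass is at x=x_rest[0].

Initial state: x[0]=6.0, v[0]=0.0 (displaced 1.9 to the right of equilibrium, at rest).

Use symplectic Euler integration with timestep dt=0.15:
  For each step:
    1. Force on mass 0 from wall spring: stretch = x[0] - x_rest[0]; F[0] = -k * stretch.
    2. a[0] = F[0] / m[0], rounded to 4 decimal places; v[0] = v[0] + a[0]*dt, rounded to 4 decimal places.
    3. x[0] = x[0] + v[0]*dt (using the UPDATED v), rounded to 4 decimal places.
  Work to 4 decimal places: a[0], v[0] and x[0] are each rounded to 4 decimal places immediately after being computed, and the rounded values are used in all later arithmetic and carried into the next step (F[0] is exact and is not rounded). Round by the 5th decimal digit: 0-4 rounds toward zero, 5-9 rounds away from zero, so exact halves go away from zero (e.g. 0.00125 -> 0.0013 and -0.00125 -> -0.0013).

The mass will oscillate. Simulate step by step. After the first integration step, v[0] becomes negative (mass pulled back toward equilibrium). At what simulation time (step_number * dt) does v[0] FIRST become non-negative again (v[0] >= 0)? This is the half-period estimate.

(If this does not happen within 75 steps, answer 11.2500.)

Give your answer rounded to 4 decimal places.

Answer: 2.1000

Derivation:
Step 0: x=[6.0000] v=[0.0000]
Step 1: x=[5.8931] v=[-0.7125]
Step 2: x=[5.6854] v=[-1.3849]
Step 3: x=[5.3885] v=[-1.9794]
Step 4: x=[5.0191] v=[-2.4626]
Step 5: x=[4.5980] v=[-2.8073]
Step 6: x=[4.1489] v=[-2.9941]
Step 7: x=[3.6970] v=[-3.0124]
Step 8: x=[3.2678] v=[-2.8613]
Step 9: x=[2.8854] v=[-2.5492]
Step 10: x=[2.5713] v=[-2.0937]
Step 11: x=[2.3432] v=[-1.5204]
Step 12: x=[2.2140] v=[-0.8616]
Step 13: x=[2.1908] v=[-0.1544]
Step 14: x=[2.2750] v=[0.5616]
First v>=0 after going negative at step 14, time=2.1000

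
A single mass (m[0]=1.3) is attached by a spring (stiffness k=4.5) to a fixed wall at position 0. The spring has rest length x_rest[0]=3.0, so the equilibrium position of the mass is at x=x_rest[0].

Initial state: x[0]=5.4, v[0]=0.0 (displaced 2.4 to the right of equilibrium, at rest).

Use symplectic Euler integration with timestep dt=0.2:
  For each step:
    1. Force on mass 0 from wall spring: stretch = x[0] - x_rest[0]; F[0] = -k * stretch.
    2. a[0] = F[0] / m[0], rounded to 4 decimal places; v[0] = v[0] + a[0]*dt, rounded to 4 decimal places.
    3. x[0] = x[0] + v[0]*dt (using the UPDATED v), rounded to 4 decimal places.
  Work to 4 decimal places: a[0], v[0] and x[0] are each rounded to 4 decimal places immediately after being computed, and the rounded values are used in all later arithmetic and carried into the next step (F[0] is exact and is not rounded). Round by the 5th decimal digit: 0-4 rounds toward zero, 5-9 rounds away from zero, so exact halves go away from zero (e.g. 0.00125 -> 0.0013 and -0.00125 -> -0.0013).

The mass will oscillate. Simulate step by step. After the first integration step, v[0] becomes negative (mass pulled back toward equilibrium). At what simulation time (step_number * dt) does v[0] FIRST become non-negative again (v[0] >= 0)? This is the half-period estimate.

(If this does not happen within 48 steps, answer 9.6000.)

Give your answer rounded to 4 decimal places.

Answer: 1.8000

Derivation:
Step 0: x=[5.4000] v=[0.0000]
Step 1: x=[5.0677] v=[-1.6615]
Step 2: x=[4.4491] v=[-3.0930]
Step 3: x=[3.6299] v=[-4.0962]
Step 4: x=[2.7234] v=[-4.5323]
Step 5: x=[1.8552] v=[-4.3408]
Step 6: x=[1.1456] v=[-3.5482]
Step 7: x=[0.6927] v=[-2.2644]
Step 8: x=[0.5593] v=[-0.6670]
Step 9: x=[0.7638] v=[1.0227]
First v>=0 after going negative at step 9, time=1.8000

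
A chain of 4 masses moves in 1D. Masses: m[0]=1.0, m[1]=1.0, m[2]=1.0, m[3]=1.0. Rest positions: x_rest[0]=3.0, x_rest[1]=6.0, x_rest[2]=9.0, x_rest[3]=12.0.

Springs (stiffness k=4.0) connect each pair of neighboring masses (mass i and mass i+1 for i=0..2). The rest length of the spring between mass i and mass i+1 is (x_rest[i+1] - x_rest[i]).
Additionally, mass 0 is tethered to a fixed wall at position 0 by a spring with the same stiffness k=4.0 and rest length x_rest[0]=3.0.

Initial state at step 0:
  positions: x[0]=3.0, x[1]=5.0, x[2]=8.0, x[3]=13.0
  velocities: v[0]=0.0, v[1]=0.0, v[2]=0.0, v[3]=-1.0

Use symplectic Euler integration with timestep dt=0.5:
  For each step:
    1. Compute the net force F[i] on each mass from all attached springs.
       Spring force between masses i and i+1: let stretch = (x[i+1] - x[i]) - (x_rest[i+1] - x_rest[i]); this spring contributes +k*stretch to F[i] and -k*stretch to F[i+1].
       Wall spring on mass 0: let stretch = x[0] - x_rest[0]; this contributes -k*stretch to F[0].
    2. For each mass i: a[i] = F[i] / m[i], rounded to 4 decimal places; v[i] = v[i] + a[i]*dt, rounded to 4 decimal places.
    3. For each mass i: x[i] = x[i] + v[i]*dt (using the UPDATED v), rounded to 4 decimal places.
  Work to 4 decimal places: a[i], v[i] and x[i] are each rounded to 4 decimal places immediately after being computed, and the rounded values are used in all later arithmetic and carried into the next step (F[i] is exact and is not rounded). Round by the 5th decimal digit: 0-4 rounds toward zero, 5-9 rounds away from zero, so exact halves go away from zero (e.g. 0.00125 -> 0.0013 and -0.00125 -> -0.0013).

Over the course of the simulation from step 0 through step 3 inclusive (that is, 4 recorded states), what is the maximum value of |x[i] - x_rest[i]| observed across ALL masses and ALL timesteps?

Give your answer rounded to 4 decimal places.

Step 0: x=[3.0000 5.0000 8.0000 13.0000] v=[0.0000 0.0000 0.0000 -1.0000]
Step 1: x=[2.0000 6.0000 10.0000 10.5000] v=[-2.0000 2.0000 4.0000 -5.0000]
Step 2: x=[3.0000 7.0000 8.5000 10.5000] v=[2.0000 2.0000 -3.0000 0.0000]
Step 3: x=[5.0000 5.5000 7.5000 11.5000] v=[4.0000 -3.0000 -2.0000 2.0000]
Max displacement = 2.0000

Answer: 2.0000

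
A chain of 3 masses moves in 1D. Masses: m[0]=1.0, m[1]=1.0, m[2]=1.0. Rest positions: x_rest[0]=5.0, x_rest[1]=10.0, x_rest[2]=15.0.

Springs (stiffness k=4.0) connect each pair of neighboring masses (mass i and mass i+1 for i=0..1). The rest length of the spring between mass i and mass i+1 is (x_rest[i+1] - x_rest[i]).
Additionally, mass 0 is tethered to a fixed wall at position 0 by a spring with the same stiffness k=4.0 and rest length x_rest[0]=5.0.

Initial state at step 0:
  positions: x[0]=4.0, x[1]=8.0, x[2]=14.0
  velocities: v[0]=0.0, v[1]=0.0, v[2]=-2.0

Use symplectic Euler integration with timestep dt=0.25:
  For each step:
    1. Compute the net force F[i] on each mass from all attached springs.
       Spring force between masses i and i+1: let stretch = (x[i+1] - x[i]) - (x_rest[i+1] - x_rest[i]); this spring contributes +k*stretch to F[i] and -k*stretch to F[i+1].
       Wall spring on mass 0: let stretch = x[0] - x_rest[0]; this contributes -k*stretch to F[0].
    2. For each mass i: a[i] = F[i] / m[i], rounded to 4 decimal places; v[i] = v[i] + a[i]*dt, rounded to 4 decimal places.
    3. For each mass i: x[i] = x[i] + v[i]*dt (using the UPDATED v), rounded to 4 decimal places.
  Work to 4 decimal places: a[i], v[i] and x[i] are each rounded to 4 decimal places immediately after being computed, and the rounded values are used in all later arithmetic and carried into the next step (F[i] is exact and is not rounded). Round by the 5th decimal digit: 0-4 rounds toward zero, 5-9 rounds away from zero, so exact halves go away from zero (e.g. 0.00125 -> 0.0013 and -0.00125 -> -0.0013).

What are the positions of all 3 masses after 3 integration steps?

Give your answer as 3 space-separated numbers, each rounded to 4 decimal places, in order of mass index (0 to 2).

Step 0: x=[4.0000 8.0000 14.0000] v=[0.0000 0.0000 -2.0000]
Step 1: x=[4.0000 8.5000 13.2500] v=[0.0000 2.0000 -3.0000]
Step 2: x=[4.1250 9.0625 12.5625] v=[0.5000 2.2500 -2.7500]
Step 3: x=[4.4531 9.2656 12.2500] v=[1.3125 0.8125 -1.2500]

Answer: 4.4531 9.2656 12.2500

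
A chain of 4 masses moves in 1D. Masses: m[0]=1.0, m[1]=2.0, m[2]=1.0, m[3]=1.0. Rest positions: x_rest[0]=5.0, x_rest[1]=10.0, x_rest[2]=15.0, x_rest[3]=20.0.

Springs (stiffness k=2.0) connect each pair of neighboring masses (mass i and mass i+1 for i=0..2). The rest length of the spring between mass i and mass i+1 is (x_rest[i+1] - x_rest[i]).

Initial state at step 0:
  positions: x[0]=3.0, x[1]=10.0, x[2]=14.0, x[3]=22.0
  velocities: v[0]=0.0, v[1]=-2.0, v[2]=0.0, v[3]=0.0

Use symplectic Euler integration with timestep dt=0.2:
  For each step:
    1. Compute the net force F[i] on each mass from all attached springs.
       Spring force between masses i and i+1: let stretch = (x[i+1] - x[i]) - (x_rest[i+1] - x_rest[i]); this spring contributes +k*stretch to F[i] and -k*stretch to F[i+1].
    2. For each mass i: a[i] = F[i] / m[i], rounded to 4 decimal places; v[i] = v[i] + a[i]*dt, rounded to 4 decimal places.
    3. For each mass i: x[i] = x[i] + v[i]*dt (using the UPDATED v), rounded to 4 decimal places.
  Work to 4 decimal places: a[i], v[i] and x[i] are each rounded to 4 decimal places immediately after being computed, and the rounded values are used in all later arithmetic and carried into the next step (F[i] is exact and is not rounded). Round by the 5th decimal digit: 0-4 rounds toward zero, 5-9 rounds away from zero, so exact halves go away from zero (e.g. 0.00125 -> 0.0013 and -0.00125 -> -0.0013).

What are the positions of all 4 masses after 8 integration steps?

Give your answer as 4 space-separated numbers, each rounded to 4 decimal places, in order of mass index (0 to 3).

Answer: 3.9415 7.8557 14.2140 18.7328

Derivation:
Step 0: x=[3.0000 10.0000 14.0000 22.0000] v=[0.0000 -2.0000 0.0000 0.0000]
Step 1: x=[3.1600 9.4800 14.3200 21.7600] v=[0.8000 -2.6000 1.6000 -1.2000]
Step 2: x=[3.4256 8.9008 14.8480 21.3248] v=[1.3280 -2.8960 2.6400 -2.1760]
Step 3: x=[3.7292 8.3405 15.4184 20.7715] v=[1.5181 -2.8016 2.8518 -2.7667]
Step 4: x=[4.0017 7.8788 15.8508 20.1899] v=[1.3626 -2.3083 2.1619 -2.9079]
Step 5: x=[4.1844 7.5809 15.9925 19.6612] v=[0.9134 -1.4893 0.7087 -2.6435]
Step 6: x=[4.2388 7.4836 15.7548 19.2390] v=[0.2720 -0.4863 -1.1885 -2.1110]
Step 7: x=[4.1528 7.5874 15.1341 18.9381] v=[-0.4301 0.5190 -3.1033 -1.5047]
Step 8: x=[3.9415 7.8557 14.2140 18.7328] v=[-1.0563 1.3414 -4.6004 -1.0263]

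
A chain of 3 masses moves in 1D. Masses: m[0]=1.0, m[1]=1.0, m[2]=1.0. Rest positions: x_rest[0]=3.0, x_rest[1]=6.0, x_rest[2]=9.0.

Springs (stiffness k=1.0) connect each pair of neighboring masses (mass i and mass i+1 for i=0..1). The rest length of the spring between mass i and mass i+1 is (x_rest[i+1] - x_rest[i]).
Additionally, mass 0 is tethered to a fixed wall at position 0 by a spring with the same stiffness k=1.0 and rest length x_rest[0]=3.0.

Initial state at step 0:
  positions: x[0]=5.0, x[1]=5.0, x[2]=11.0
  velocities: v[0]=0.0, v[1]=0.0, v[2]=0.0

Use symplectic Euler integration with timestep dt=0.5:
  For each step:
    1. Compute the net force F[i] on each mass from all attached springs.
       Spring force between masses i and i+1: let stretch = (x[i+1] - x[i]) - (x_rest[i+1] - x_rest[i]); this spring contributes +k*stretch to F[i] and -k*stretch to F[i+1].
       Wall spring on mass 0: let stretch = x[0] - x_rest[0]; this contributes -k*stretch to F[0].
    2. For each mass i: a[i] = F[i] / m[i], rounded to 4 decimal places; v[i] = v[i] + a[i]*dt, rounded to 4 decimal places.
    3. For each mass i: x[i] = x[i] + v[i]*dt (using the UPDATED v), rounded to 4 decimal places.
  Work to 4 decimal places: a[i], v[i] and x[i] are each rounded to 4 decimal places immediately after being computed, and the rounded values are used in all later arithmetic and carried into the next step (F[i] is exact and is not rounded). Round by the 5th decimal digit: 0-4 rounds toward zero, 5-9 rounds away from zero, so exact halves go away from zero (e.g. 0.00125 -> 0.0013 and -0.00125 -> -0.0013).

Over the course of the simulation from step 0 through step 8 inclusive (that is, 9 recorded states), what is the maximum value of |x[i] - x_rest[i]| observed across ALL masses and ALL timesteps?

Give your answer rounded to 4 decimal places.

Answer: 2.7657

Derivation:
Step 0: x=[5.0000 5.0000 11.0000] v=[0.0000 0.0000 0.0000]
Step 1: x=[3.7500 6.5000 10.2500] v=[-2.5000 3.0000 -1.5000]
Step 2: x=[2.2500 8.2500 9.3125] v=[-3.0000 3.5000 -1.8750]
Step 3: x=[1.6875 8.7657 8.8594] v=[-1.1250 1.0313 -0.9063]
Step 4: x=[2.4727 7.5352 9.1329] v=[1.5704 -2.4610 0.5469]
Step 5: x=[3.9054 5.4385 9.7570] v=[2.8653 -4.1934 1.2481]
Step 6: x=[4.7450 4.0382 10.0515] v=[1.6792 -2.8007 0.5889]
Step 7: x=[4.2217 4.3179 9.5926] v=[-1.0467 0.5594 -0.9178]
Step 8: x=[2.6670 5.8923 8.5650] v=[-3.1095 3.1487 -2.0552]
Max displacement = 2.7657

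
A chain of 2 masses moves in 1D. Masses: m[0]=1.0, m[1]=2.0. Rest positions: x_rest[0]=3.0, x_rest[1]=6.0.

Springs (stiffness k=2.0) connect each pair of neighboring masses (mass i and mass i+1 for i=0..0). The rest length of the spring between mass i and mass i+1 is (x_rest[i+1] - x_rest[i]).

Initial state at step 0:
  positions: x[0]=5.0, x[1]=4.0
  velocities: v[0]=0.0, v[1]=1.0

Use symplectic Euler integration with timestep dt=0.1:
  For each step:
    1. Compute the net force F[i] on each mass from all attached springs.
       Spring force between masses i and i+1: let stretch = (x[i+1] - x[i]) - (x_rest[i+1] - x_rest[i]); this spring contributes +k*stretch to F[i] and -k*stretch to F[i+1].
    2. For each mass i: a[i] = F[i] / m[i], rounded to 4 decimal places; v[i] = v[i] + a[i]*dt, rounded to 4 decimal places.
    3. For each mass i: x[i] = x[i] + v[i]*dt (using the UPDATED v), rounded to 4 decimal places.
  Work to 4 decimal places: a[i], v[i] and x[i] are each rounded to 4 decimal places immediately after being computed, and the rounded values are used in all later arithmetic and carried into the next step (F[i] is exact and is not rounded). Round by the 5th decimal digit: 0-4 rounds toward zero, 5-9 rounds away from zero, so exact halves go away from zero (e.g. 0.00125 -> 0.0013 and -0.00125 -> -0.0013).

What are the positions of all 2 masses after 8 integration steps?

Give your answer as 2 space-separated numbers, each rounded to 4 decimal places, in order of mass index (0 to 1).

Step 0: x=[5.0000 4.0000] v=[0.0000 1.0000]
Step 1: x=[4.9200 4.1400] v=[-0.8000 1.4000]
Step 2: x=[4.7644 4.3178] v=[-1.5560 1.7780]
Step 3: x=[4.5399 4.5301] v=[-2.2453 2.1227]
Step 4: x=[4.2552 4.7725] v=[-2.8473 2.4237]
Step 5: x=[3.9208 5.0397] v=[-3.3438 2.6720]
Step 6: x=[3.5488 5.3257] v=[-3.7200 2.8601]
Step 7: x=[3.1523 5.6239] v=[-3.9646 2.9824]
Step 8: x=[2.7453 5.9274] v=[-4.0703 3.0352]

Answer: 2.7453 5.9274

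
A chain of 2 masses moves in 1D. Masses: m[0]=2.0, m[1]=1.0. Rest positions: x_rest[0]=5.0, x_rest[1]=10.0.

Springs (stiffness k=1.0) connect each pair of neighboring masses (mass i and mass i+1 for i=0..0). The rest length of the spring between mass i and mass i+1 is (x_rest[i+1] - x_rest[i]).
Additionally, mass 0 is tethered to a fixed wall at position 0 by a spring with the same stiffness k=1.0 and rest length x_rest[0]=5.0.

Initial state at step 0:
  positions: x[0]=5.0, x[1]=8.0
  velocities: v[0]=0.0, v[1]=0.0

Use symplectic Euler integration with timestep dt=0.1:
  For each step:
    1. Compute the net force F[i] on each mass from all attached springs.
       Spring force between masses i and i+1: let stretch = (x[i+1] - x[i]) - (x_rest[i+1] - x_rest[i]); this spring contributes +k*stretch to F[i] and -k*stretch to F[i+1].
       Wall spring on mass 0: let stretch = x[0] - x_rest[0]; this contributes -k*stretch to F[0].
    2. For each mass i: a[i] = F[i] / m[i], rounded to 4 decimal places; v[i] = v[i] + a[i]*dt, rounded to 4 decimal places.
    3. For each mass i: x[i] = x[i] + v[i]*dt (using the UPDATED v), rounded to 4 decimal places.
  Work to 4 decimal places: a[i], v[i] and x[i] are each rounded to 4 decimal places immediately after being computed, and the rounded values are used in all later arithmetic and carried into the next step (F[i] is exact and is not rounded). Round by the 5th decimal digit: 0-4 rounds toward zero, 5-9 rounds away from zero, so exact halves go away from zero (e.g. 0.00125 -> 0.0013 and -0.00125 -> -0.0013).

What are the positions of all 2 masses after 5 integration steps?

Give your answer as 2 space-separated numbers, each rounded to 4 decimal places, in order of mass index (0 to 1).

Step 0: x=[5.0000 8.0000] v=[0.0000 0.0000]
Step 1: x=[4.9900 8.0200] v=[-0.1000 0.2000]
Step 2: x=[4.9702 8.0597] v=[-0.1980 0.3970]
Step 3: x=[4.9410 8.1185] v=[-0.2920 0.5881]
Step 4: x=[4.9030 8.1955] v=[-0.3802 0.7704]
Step 5: x=[4.8569 8.2896] v=[-0.4607 0.9412]

Answer: 4.8569 8.2896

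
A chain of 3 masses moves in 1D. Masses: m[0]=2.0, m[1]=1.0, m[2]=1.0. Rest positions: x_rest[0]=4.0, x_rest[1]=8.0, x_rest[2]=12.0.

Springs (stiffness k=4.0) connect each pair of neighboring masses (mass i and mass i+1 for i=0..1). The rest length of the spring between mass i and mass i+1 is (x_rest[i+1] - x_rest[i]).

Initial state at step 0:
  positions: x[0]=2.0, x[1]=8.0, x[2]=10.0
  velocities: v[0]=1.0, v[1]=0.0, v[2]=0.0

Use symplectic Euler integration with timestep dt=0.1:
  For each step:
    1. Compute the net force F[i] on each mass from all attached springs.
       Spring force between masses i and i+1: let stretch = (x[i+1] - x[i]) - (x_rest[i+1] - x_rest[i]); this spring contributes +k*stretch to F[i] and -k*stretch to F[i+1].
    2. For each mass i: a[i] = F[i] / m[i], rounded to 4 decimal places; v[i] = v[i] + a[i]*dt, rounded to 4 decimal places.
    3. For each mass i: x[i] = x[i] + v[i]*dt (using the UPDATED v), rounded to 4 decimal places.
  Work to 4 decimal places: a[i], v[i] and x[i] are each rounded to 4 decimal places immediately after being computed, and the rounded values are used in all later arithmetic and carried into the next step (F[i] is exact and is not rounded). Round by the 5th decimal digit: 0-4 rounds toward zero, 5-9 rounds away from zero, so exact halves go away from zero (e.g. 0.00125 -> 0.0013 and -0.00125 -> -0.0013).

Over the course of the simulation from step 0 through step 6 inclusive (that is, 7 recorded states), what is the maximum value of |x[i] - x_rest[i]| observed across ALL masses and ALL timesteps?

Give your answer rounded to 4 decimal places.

Answer: 2.1633

Derivation:
Step 0: x=[2.0000 8.0000 10.0000] v=[1.0000 0.0000 0.0000]
Step 1: x=[2.1400 7.8400 10.0800] v=[1.4000 -1.6000 0.8000]
Step 2: x=[2.3140 7.5416 10.2304] v=[1.7400 -2.9840 1.5040]
Step 3: x=[2.5126 7.1417 10.4333] v=[1.9855 -3.9995 2.0285]
Step 4: x=[2.7237 6.6883 10.6645] v=[2.1113 -4.5345 2.3119]
Step 5: x=[2.9341 6.2353 10.8966] v=[2.1042 -4.5299 2.3214]
Step 6: x=[3.1305 5.8367 11.1023] v=[1.9644 -3.9859 2.0569]
Max displacement = 2.1633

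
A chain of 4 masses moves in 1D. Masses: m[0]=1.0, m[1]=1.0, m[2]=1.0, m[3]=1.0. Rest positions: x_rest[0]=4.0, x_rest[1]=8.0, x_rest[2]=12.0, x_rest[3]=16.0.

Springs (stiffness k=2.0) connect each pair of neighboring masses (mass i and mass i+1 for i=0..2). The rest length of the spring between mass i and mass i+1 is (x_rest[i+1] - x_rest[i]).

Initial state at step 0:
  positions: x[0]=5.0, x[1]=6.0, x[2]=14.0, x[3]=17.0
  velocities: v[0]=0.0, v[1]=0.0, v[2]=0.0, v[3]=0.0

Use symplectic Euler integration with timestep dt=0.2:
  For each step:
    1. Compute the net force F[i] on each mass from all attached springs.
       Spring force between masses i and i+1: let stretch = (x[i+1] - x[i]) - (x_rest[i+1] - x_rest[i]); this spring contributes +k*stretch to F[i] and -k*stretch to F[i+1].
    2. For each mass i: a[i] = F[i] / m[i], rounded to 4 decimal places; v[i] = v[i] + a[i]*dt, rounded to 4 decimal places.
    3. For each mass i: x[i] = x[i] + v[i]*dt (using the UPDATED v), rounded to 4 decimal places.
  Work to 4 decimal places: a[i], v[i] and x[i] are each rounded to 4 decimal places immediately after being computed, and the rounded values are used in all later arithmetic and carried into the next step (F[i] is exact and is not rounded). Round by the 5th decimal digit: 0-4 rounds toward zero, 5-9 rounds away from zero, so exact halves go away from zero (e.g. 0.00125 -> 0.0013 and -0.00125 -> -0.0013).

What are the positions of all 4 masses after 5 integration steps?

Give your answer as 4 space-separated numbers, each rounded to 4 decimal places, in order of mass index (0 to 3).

Step 0: x=[5.0000 6.0000 14.0000 17.0000] v=[0.0000 0.0000 0.0000 0.0000]
Step 1: x=[4.7600 6.5600 13.6000 17.0800] v=[-1.2000 2.8000 -2.0000 0.4000]
Step 2: x=[4.3440 7.5392 12.9152 17.2016] v=[-2.0800 4.8960 -3.4240 0.6080]
Step 3: x=[3.8636 8.6929 12.1432 17.3003] v=[-2.4019 5.7683 -3.8598 0.4934]
Step 4: x=[3.4496 9.7362 11.5078 17.3064] v=[-2.0702 5.2167 -3.1771 0.0306]
Step 5: x=[3.2185 10.4183 11.1945 17.1686] v=[-1.1556 3.4107 -1.5663 -0.6888]

Answer: 3.2185 10.4183 11.1945 17.1686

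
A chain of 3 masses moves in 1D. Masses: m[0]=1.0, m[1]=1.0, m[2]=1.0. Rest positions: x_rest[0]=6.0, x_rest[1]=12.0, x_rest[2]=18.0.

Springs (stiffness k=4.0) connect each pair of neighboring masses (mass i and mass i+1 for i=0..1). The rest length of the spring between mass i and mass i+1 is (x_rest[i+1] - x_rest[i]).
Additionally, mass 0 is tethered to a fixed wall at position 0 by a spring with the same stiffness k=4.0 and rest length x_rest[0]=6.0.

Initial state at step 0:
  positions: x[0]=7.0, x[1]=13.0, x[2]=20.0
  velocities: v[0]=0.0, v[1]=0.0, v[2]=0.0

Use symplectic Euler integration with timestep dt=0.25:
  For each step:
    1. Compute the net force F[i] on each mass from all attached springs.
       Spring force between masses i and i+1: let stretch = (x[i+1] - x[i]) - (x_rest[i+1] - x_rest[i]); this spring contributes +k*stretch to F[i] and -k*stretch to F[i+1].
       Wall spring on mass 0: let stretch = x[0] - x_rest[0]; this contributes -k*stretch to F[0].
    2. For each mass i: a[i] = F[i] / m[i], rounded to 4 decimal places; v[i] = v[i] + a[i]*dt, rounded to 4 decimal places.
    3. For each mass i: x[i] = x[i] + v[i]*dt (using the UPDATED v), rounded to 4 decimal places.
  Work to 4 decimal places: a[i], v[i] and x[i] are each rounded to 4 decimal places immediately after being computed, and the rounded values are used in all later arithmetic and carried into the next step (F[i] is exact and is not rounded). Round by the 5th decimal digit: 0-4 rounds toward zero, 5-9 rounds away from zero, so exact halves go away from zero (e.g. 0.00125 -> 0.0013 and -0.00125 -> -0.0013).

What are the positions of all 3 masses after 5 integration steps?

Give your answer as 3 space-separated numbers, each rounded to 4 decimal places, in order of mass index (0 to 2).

Answer: 6.4922 12.3438 18.6084

Derivation:
Step 0: x=[7.0000 13.0000 20.0000] v=[0.0000 0.0000 0.0000]
Step 1: x=[6.7500 13.2500 19.7500] v=[-1.0000 1.0000 -1.0000]
Step 2: x=[6.4375 13.5000 19.3750] v=[-1.2500 1.0000 -1.5000]
Step 3: x=[6.2813 13.4531 19.0313] v=[-0.6250 -0.1875 -1.3750]
Step 4: x=[6.3477 13.0078 18.7930] v=[0.2655 -1.7811 -0.9532]
Step 5: x=[6.4922 12.3438 18.6084] v=[0.5779 -2.6560 -0.7384]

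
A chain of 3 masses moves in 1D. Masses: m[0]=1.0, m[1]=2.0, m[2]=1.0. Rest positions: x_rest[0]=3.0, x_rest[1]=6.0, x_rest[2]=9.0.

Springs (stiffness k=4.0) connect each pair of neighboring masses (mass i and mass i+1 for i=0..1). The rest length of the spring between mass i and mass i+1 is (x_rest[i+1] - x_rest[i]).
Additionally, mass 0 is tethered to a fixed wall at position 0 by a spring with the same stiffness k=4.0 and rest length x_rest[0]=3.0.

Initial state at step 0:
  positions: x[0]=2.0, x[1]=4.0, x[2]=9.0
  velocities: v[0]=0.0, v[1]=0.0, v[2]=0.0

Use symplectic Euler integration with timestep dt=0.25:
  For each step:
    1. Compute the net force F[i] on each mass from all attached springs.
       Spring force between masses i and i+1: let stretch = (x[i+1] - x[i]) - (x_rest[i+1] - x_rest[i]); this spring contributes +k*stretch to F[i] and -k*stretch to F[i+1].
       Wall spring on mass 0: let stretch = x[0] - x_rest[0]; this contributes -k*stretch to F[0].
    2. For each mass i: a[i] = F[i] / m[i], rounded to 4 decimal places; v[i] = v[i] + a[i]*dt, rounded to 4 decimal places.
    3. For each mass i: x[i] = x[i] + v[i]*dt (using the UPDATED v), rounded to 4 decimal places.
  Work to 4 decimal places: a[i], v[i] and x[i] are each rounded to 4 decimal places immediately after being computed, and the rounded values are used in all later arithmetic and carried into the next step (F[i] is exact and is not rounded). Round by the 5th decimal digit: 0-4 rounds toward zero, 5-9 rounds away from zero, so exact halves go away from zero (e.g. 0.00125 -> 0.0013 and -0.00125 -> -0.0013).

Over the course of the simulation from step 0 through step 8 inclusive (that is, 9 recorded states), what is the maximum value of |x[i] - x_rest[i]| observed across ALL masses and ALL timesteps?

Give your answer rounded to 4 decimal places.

Answer: 2.3319

Derivation:
Step 0: x=[2.0000 4.0000 9.0000] v=[0.0000 0.0000 0.0000]
Step 1: x=[2.0000 4.3750 8.5000] v=[0.0000 1.5000 -2.0000]
Step 2: x=[2.0938 4.9688 7.7188] v=[0.3750 2.3750 -3.1250]
Step 3: x=[2.3829 5.5469 7.0001] v=[1.1562 2.3125 -2.8750]
Step 4: x=[2.8672 5.9112 6.6681] v=[1.9373 1.4571 -1.3282]
Step 5: x=[3.3957 5.9896 6.8968] v=[2.1141 0.3136 0.9149]
Step 6: x=[3.7238 5.8572 7.6487] v=[1.3123 -0.5298 3.0077]
Step 7: x=[3.6543 5.6820 8.7028] v=[-0.2781 -0.7008 4.2162]
Step 8: x=[3.1781 5.6309 9.7517] v=[-1.9047 -0.2043 4.1954]
Max displacement = 2.3319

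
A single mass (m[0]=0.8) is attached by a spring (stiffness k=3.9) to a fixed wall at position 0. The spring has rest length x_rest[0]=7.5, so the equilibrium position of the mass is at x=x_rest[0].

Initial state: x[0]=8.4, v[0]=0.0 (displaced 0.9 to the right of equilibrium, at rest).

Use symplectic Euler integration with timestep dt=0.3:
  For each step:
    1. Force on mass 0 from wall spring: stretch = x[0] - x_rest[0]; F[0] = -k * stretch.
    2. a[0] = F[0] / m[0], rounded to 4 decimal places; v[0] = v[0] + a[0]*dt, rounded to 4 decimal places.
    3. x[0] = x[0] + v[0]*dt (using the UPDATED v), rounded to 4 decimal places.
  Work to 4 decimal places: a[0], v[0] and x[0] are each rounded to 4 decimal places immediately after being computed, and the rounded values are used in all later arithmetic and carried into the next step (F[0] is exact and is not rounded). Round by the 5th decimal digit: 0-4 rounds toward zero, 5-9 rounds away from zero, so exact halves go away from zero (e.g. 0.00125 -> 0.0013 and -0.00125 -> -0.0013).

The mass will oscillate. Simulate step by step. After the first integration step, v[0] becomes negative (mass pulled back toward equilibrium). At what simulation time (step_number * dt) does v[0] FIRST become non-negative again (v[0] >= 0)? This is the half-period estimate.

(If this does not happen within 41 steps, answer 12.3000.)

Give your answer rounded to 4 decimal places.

Step 0: x=[8.4000] v=[0.0000]
Step 1: x=[8.0051] v=[-1.3163]
Step 2: x=[7.3886] v=[-2.0550]
Step 3: x=[6.8210] v=[-1.8921]
Step 4: x=[6.5513] v=[-0.8991]
Step 5: x=[6.6978] v=[0.4884]
First v>=0 after going negative at step 5, time=1.5000

Answer: 1.5000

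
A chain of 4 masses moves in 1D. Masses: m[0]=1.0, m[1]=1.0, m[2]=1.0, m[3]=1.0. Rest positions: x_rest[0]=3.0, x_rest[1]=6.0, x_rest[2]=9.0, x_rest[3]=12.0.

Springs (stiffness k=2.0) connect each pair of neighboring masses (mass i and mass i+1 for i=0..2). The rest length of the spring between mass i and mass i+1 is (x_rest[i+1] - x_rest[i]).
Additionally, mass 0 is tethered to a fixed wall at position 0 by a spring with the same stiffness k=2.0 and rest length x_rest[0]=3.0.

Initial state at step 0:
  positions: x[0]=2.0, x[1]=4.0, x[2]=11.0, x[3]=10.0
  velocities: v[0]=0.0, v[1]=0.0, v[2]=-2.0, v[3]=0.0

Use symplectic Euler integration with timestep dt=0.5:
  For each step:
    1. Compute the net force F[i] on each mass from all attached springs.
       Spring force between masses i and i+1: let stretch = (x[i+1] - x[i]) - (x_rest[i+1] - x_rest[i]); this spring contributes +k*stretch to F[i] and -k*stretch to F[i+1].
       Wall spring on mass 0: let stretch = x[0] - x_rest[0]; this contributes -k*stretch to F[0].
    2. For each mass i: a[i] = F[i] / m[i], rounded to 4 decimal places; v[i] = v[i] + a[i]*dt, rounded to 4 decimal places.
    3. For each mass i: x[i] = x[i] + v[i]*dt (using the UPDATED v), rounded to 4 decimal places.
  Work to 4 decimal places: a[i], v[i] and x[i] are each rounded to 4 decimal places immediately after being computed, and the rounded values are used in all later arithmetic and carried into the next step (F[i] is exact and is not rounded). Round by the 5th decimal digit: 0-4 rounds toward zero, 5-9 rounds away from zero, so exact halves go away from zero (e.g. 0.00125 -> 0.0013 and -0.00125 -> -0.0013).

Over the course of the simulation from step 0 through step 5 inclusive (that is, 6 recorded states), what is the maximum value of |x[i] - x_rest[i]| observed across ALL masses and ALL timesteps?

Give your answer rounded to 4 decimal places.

Step 0: x=[2.0000 4.0000 11.0000 10.0000] v=[0.0000 0.0000 -2.0000 0.0000]
Step 1: x=[2.0000 6.5000 6.0000 12.0000] v=[0.0000 5.0000 -10.0000 4.0000]
Step 2: x=[3.2500 6.5000 4.2500 12.5000] v=[2.5000 0.0000 -3.5000 1.0000]
Step 3: x=[4.5000 3.7500 7.7500 10.3750] v=[2.5000 -5.5000 7.0000 -4.2500]
Step 4: x=[3.1250 3.3750 10.5625 8.4375] v=[-2.7500 -0.7500 5.6250 -3.8750]
Step 5: x=[0.3125 6.4688 8.7188 9.0625] v=[-5.6250 6.1875 -3.6875 1.2500]
Max displacement = 4.7500

Answer: 4.7500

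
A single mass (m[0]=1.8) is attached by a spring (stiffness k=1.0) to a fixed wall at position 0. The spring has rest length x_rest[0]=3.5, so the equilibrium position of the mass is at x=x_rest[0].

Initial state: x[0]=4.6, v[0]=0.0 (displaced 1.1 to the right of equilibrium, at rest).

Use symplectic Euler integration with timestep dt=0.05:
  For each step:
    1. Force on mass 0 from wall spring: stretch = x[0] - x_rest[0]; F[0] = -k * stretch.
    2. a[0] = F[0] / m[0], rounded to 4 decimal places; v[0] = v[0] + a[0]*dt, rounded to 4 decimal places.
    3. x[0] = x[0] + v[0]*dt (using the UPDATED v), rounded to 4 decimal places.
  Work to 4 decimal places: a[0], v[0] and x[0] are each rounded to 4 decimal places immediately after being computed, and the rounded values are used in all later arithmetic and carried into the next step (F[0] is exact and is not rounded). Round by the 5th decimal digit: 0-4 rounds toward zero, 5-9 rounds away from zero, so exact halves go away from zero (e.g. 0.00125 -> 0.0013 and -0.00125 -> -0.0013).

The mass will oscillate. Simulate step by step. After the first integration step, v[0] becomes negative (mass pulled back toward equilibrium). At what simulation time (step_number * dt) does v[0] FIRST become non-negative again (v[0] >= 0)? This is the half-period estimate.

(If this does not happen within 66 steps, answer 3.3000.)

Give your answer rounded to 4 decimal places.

Answer: 3.3000

Derivation:
Step 0: x=[4.6000] v=[0.0000]
Step 1: x=[4.5985] v=[-0.0306]
Step 2: x=[4.5954] v=[-0.0611]
Step 3: x=[4.5908] v=[-0.0915]
Step 4: x=[4.5847] v=[-0.1218]
Step 5: x=[4.5771] v=[-0.1519]
Step 6: x=[4.5680] v=[-0.1818]
Step 7: x=[4.5574] v=[-0.2115]
Step 8: x=[4.5454] v=[-0.2409]
Step 9: x=[4.5319] v=[-0.2699]
Step 10: x=[4.5170] v=[-0.2986]
Step 11: x=[4.5007] v=[-0.3269]
Step 12: x=[4.4830] v=[-0.3547]
Step 13: x=[4.4639] v=[-0.3820]
Step 14: x=[4.4435] v=[-0.4088]
Step 15: x=[4.4218] v=[-0.4350]
Step 16: x=[4.3988] v=[-0.4606]
Step 17: x=[4.3745] v=[-0.4856]
Step 18: x=[4.3490] v=[-0.5099]
Step 19: x=[4.3223] v=[-0.5335]
Step 20: x=[4.2945] v=[-0.5563]
Step 21: x=[4.2656] v=[-0.5784]
Step 22: x=[4.2356] v=[-0.5997]
Step 23: x=[4.2046] v=[-0.6201]
Step 24: x=[4.1726] v=[-0.6397]
Step 25: x=[4.1397] v=[-0.6584]
Step 26: x=[4.1059] v=[-0.6762]
Step 27: x=[4.0713] v=[-0.6930]
Step 28: x=[4.0359] v=[-0.7089]
Step 29: x=[3.9997] v=[-0.7238]
Step 30: x=[3.9628] v=[-0.7377]
Step 31: x=[3.9253] v=[-0.7506]
Step 32: x=[3.8872] v=[-0.7624]
Step 33: x=[3.8485] v=[-0.7732]
Step 34: x=[3.8094] v=[-0.7829]
Step 35: x=[3.7698] v=[-0.7915]
Step 36: x=[3.7299] v=[-0.7990]
Step 37: x=[3.6896] v=[-0.8054]
Step 38: x=[3.6491] v=[-0.8107]
Step 39: x=[3.6084] v=[-0.8148]
Step 40: x=[3.5675] v=[-0.8178]
Step 41: x=[3.5265] v=[-0.8197]
Step 42: x=[3.4855] v=[-0.8204]
Step 43: x=[3.4445] v=[-0.8200]
Step 44: x=[3.4036] v=[-0.8185]
Step 45: x=[3.3628] v=[-0.8158]
Step 46: x=[3.3222] v=[-0.8120]
Step 47: x=[3.2818] v=[-0.8071]
Step 48: x=[3.2418] v=[-0.8010]
Step 49: x=[3.2021] v=[-0.7938]
Step 50: x=[3.1628] v=[-0.7855]
Step 51: x=[3.1240] v=[-0.7761]
Step 52: x=[3.0857] v=[-0.7657]
Step 53: x=[3.0480] v=[-0.7542]
Step 54: x=[3.0109] v=[-0.7416]
Step 55: x=[2.9745] v=[-0.7280]
Step 56: x=[2.9388] v=[-0.7134]
Step 57: x=[2.9039] v=[-0.6978]
Step 58: x=[2.8698] v=[-0.6812]
Step 59: x=[2.8366] v=[-0.6637]
Step 60: x=[2.8043] v=[-0.6453]
Step 61: x=[2.7730] v=[-0.6260]
Step 62: x=[2.7427] v=[-0.6058]
Step 63: x=[2.7135] v=[-0.5848]
Step 64: x=[2.6854] v=[-0.5630]
Step 65: x=[2.6584] v=[-0.5404]
Step 66: x=[2.6326] v=[-0.5170]
v[0] did not become non-negative within 66 steps; using fallback time=3.3000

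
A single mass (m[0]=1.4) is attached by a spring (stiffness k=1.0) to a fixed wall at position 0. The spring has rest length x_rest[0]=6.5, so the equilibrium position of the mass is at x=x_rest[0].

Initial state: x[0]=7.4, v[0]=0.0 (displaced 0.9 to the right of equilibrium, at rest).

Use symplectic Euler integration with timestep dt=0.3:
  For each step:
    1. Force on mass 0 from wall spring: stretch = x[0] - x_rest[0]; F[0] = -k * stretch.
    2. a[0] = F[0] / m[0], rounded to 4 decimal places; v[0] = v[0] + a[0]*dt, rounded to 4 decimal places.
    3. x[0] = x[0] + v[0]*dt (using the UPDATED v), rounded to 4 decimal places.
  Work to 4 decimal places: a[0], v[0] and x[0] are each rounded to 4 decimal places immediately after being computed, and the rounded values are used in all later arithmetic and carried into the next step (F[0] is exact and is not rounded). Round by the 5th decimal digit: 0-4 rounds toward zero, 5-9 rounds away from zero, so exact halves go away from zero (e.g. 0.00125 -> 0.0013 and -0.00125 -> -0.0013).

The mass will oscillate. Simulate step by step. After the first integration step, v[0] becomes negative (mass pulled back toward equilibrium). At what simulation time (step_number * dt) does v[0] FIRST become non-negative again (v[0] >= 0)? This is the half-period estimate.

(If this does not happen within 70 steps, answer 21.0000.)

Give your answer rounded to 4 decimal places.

Answer: 3.9000

Derivation:
Step 0: x=[7.4000] v=[0.0000]
Step 1: x=[7.3421] v=[-0.1929]
Step 2: x=[7.2301] v=[-0.3734]
Step 3: x=[7.0711] v=[-0.5299]
Step 4: x=[6.8754] v=[-0.6523]
Step 5: x=[6.6556] v=[-0.7327]
Step 6: x=[6.4258] v=[-0.7660]
Step 7: x=[6.2008] v=[-0.7501]
Step 8: x=[5.9950] v=[-0.6860]
Step 9: x=[5.8217] v=[-0.5778]
Step 10: x=[5.6920] v=[-0.4325]
Step 11: x=[5.6142] v=[-0.2594]
Step 12: x=[5.5933] v=[-0.0696]
Step 13: x=[5.6307] v=[0.1247]
First v>=0 after going negative at step 13, time=3.9000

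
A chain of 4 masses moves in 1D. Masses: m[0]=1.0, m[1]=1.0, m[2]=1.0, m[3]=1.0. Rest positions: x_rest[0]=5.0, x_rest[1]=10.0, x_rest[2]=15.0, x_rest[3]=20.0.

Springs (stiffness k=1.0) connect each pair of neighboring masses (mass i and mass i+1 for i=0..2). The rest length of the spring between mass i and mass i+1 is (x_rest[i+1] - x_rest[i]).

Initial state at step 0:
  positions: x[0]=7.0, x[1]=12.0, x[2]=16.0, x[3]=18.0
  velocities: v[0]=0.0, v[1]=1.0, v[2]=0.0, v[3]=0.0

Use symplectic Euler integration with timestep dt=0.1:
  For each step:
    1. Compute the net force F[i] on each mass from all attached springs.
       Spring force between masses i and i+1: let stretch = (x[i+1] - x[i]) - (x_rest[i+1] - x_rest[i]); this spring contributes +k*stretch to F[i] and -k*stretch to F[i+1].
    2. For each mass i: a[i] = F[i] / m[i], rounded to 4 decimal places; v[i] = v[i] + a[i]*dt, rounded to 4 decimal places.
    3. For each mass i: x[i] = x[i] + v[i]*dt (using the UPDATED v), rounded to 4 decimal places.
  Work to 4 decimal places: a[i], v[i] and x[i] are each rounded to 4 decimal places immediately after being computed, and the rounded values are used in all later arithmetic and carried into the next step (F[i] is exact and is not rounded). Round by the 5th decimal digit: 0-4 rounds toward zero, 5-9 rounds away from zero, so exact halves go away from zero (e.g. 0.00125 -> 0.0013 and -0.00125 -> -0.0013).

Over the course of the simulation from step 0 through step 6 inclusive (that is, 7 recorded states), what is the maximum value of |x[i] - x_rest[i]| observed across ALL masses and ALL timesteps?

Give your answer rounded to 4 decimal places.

Step 0: x=[7.0000 12.0000 16.0000 18.0000] v=[0.0000 1.0000 0.0000 0.0000]
Step 1: x=[7.0000 12.0900 15.9800 18.0300] v=[0.0000 0.9000 -0.2000 0.3000]
Step 2: x=[7.0009 12.1680 15.9416 18.0895] v=[0.0090 0.7800 -0.3840 0.5950]
Step 3: x=[7.0035 12.2321 15.8869 18.1775] v=[0.0257 0.6407 -0.5466 0.8802]
Step 4: x=[7.0084 12.2804 15.8186 18.2926] v=[0.0486 0.4833 -0.6830 1.1511]
Step 5: x=[7.0160 12.3114 15.7397 18.4330] v=[0.0758 0.3099 -0.7894 1.4037]
Step 6: x=[7.0265 12.3237 15.6534 18.5964] v=[0.1053 0.1232 -0.8629 1.6344]
Max displacement = 2.3237

Answer: 2.3237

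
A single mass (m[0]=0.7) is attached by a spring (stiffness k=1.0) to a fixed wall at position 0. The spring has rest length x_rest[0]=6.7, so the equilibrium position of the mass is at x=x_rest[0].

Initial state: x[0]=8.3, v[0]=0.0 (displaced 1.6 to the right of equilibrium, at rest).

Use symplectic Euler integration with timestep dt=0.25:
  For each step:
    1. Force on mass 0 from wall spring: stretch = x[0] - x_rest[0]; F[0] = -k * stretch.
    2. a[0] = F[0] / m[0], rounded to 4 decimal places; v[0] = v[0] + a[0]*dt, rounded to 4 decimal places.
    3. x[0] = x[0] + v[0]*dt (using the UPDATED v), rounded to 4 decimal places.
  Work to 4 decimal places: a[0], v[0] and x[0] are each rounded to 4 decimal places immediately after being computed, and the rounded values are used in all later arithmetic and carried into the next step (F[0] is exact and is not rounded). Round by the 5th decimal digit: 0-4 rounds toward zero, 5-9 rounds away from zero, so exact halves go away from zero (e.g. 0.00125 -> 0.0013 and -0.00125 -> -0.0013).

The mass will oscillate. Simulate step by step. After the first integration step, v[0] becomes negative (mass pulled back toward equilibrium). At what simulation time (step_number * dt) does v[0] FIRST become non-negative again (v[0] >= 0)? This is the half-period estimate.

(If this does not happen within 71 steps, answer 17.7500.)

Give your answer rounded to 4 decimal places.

Step 0: x=[8.3000] v=[0.0000]
Step 1: x=[8.1572] v=[-0.5714]
Step 2: x=[7.8843] v=[-1.0918]
Step 3: x=[7.5056] v=[-1.5148]
Step 4: x=[7.0550] v=[-1.8025]
Step 5: x=[6.5727] v=[-1.9293]
Step 6: x=[6.1018] v=[-1.8838]
Step 7: x=[5.6843] v=[-1.6702]
Step 8: x=[5.3574] v=[-1.3075]
Step 9: x=[5.1504] v=[-0.8280]
Step 10: x=[5.0818] v=[-0.2746]
Step 11: x=[5.1576] v=[0.3033]
First v>=0 after going negative at step 11, time=2.7500

Answer: 2.7500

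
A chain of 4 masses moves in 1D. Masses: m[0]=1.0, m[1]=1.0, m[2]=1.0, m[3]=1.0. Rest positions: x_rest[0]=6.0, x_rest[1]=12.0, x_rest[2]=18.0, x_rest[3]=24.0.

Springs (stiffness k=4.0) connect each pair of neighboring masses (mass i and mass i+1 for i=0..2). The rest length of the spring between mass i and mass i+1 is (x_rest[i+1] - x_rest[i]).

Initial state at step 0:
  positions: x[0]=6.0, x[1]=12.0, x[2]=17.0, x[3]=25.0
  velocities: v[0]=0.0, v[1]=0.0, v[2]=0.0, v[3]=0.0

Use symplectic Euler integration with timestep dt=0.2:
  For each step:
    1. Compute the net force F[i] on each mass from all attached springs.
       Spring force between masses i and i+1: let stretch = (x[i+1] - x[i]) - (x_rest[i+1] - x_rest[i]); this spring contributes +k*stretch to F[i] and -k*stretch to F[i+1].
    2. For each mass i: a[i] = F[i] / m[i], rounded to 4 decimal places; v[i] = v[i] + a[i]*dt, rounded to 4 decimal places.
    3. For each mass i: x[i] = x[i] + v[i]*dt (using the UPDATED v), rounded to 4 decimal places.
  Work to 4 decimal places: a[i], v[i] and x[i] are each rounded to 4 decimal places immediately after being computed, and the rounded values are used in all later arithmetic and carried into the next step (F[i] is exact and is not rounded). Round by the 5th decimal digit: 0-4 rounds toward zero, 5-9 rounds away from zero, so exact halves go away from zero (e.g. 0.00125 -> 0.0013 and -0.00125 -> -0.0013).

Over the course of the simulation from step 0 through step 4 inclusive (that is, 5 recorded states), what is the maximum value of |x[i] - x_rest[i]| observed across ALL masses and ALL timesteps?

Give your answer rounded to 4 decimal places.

Answer: 1.0878

Derivation:
Step 0: x=[6.0000 12.0000 17.0000 25.0000] v=[0.0000 0.0000 0.0000 0.0000]
Step 1: x=[6.0000 11.8400 17.4800 24.6800] v=[0.0000 -0.8000 2.4000 -1.6000]
Step 2: x=[5.9744 11.6480 18.2096 24.1680] v=[-0.1280 -0.9600 3.6480 -2.5600]
Step 3: x=[5.8966 11.5981 18.8427 23.6627] v=[-0.3891 -0.2496 3.1654 -2.5267]
Step 4: x=[5.7710 11.7951 19.0878 23.3462] v=[-0.6279 0.9849 1.2257 -1.5827]
Max displacement = 1.0878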